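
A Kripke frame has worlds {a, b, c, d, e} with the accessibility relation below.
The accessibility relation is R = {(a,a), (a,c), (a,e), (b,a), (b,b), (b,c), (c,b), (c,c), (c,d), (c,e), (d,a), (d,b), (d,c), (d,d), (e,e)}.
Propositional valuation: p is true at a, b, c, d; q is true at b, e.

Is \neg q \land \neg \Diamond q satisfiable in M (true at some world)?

Let φ = \neg q \land \neg \Diamond q. Evaluate φ at each world:
  a (successors {a, c, e}): φ is false.
  b (successors {a, b, c}): φ is false.
  c (successors {b, c, d, e}): φ is false.
  d (successors {a, b, c, d}): φ is false.
  e (successors {e}): φ is false.
For instance, at d:
  At d: \neg q is true, \neg \Diamond q is false, so \neg q \land \neg \Diamond q is false.
    At d: \Diamond q is true, so \neg \Diamond q is false.
      At d: \Diamond q requires q at some successor in {a, b, c, d}.
        q holds at b, so \Diamond q is true at d.

No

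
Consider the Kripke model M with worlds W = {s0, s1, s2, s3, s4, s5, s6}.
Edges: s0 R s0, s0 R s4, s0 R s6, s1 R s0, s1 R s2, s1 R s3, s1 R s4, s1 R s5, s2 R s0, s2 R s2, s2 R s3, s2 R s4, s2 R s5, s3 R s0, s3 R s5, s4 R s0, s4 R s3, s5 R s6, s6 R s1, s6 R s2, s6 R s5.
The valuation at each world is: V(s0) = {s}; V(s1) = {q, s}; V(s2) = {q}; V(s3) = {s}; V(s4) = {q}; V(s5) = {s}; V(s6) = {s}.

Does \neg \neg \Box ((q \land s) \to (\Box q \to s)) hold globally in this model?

Yes

Let φ = \neg \neg \Box ((q \land s) \to (\Box q \to s)). Evaluate φ at each world:
  s0 (successors {s0, s4, s6}): φ is true.
  s1 (successors {s0, s2, s3, s4, s5}): φ is true.
  s2 (successors {s0, s2, s3, s4, s5}): φ is true.
  s3 (successors {s0, s5}): φ is true.
  s4 (successors {s0, s3}): φ is true.
  s5 (successors {s6}): φ is true.
  s6 (successors {s1, s2, s5}): φ is true.
For instance, at s4:
  At s4: \neg \Box ((q \land s) \to (\Box q \to s)) is false, so \neg \neg \Box ((q \land s) \to (\Box q \to s)) is true.
    At s4: \Box ((q \land s) \to (\Box q \to s)) is true, so \neg \Box ((q \land s) \to (\Box q \to s)) is false.
      At s4: \Box ((q \land s) \to (\Box q \to s)) requires (q \land s) \to (\Box q \to s) at every successor {s0, s3}.
        At s0: (q \land s) \to (\Box q \to s) is true.
        At s3: (q \land s) \to (\Box q \to s) is true.
      So \Box ((q \land s) \to (\Box q \to s)) is true at s4.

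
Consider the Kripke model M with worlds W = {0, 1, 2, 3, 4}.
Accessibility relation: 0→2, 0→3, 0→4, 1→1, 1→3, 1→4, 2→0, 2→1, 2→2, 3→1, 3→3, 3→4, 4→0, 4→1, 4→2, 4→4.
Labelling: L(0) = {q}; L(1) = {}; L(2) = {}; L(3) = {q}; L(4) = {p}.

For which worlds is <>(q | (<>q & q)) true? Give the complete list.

Recall that <>ψ holds at a world iff ψ holds at some accessible world.
Let φ = <>(q | (<>q & q)). Evaluate φ at each world:
  0 (successors {2, 3, 4}): φ is true.
  1 (successors {1, 3, 4}): φ is true.
  2 (successors {0, 1, 2}): φ is true.
  3 (successors {1, 3, 4}): φ is true.
  4 (successors {0, 1, 2, 4}): φ is true.
For instance, at 4:
  At 4: <>(q | (<>q & q)) requires q | (<>q & q) at some successor in {0, 1, 2, 4}.
    q | (<>q & q) holds at 0, so <>(q | (<>q & q)) is true at 4.
      At 0: q is true, <>q & q is true, so q | (<>q & q) is true.
Satisfying worlds: {0, 1, 2, 3, 4}

0, 1, 2, 3, 4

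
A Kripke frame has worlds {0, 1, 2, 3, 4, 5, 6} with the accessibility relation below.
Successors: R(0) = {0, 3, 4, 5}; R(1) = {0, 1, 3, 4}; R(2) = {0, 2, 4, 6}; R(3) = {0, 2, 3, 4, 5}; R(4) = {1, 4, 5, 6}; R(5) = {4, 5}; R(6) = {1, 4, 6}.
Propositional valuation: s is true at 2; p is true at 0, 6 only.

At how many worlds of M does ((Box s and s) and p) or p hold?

Let φ = ((Box s and s) and p) or p. Evaluate φ at each world:
  0 (successors {0, 3, 4, 5}): φ is true.
  1 (successors {0, 1, 3, 4}): φ is false.
  2 (successors {0, 2, 4, 6}): φ is false.
  3 (successors {0, 2, 3, 4, 5}): φ is false.
  4 (successors {1, 4, 5, 6}): φ is false.
  5 (successors {4, 5}): φ is false.
  6 (successors {1, 4, 6}): φ is true.
For instance, at 0:
  At 0: (Box s and s) and p is false, p is true, so ((Box s and s) and p) or p is true.
    At 0: Box s and s is false, p is true, so (Box s and s) and p is false.
      At 0: Box s is false, s is false, so Box s and s is false.
Satisfying worlds: {0, 6}

2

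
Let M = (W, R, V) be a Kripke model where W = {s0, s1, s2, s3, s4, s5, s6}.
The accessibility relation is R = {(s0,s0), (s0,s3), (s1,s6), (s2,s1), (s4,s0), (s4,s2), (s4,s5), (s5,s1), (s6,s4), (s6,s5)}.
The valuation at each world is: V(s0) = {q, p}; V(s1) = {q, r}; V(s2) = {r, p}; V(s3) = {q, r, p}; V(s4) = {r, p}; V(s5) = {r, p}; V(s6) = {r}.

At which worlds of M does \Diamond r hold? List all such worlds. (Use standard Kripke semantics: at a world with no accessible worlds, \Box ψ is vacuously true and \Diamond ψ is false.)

Let φ = \Diamond r. Evaluate φ at each world:
  s0 (successors {s0, s3}): φ is true.
  s1 (successors {s6}): φ is true.
  s2 (successors {s1}): φ is true.
  s3 (successors ∅): φ is false.
  s4 (successors {s0, s2, s5}): φ is true.
  s5 (successors {s1}): φ is true.
  s6 (successors {s4, s5}): φ is true.
For instance, at s4:
  At s4: \Diamond r requires r at some successor in {s0, s2, s5}.
    r holds at s2, so \Diamond r is true at s4.
Satisfying worlds: {s0, s1, s2, s4, s5, s6}

s0, s1, s2, s4, s5, s6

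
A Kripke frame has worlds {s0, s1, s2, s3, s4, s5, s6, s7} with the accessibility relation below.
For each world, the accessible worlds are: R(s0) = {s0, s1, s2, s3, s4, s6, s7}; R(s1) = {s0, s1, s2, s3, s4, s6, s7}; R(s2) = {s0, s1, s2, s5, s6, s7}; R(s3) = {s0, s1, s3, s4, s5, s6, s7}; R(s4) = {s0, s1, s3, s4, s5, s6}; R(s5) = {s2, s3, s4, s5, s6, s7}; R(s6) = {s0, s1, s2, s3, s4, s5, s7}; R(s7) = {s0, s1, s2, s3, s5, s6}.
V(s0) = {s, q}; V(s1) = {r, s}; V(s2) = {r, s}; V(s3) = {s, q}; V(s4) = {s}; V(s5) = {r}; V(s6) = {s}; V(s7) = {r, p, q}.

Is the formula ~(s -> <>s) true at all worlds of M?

Let φ = ~(s -> <>s). Evaluate φ at each world:
  s0 (successors {s0, s1, s2, s3, s4, s6, s7}): φ is false.
  s1 (successors {s0, s1, s2, s3, s4, s6, s7}): φ is false.
  s2 (successors {s0, s1, s2, s5, s6, s7}): φ is false.
  s3 (successors {s0, s1, s3, s4, s5, s6, s7}): φ is false.
  s4 (successors {s0, s1, s3, s4, s5, s6}): φ is false.
  s5 (successors {s2, s3, s4, s5, s6, s7}): φ is false.
  s6 (successors {s0, s1, s2, s3, s4, s5, s7}): φ is false.
  s7 (successors {s0, s1, s2, s3, s5, s6}): φ is false.
Detail at s0 (counterexample):
  At s0: s -> <>s is true, so ~(s -> <>s) is false.
    At s0: s is true, <>s is true, so s -> <>s is true.
      At s0: <>s requires s at some successor in {s0, s1, s2, s3, s4, s6, s7}.
        s holds at s0, so <>s is true at s0.

No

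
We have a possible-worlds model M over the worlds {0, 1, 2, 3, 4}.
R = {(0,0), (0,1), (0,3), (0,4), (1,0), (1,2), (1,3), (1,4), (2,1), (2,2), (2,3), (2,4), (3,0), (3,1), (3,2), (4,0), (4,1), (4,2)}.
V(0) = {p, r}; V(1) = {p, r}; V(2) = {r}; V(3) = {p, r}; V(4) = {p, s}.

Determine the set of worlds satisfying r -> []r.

Let φ = r -> []r. Evaluate φ at each world:
  0 (successors {0, 1, 3, 4}): φ is false.
  1 (successors {0, 2, 3, 4}): φ is false.
  2 (successors {1, 2, 3, 4}): φ is false.
  3 (successors {0, 1, 2}): φ is true.
  4 (successors {0, 1, 2}): φ is true.
For instance, at 4:
  At 4: r is false, []r is true, so r -> []r is true.
    At 4: []r requires r at every successor {0, 1, 2}.
      At 0: r is true.
      At 1: r is true.
      At 2: r is true.
    So []r is true at 4.
Satisfying worlds: {3, 4}

3, 4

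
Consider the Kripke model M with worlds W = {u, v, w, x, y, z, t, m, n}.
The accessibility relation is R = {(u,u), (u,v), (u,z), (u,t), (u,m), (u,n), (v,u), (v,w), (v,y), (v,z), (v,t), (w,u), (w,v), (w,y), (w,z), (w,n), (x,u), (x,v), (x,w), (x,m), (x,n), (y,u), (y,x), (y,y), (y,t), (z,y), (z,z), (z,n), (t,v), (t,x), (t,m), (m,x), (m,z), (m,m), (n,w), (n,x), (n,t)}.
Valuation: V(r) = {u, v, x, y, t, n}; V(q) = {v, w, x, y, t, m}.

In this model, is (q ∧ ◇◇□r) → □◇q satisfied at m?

Recall that □ψ holds at a world iff ψ holds at every accessible world, and ◇ψ holds iff ψ holds at some accessible world.
At m: q ∧ ◇◇□r is true, □◇q is true, so (q ∧ ◇◇□r) → □◇q is true.
  At m: q is true, ◇◇□r is true, so q ∧ ◇◇□r is true.
    At m: ◇◇□r requires ◇□r at some successor in {x, z, m}.
      ◇□r holds at z, so ◇◇□r is true at m.
  At m: □◇q requires ◇q at every successor {x, z, m}.
      At x: ◇q requires q at some successor in {u, v, w, m, n}.
        q holds at v, so ◇q is true at x.
      At z: ◇q requires q at some successor in {y, z, n}.
        q holds at y, so ◇q is true at z.
      At m: ◇q requires q at some successor in {x, z, m}.
        q holds at x, so ◇q is true at m.
  So □◇q is true at m.

Yes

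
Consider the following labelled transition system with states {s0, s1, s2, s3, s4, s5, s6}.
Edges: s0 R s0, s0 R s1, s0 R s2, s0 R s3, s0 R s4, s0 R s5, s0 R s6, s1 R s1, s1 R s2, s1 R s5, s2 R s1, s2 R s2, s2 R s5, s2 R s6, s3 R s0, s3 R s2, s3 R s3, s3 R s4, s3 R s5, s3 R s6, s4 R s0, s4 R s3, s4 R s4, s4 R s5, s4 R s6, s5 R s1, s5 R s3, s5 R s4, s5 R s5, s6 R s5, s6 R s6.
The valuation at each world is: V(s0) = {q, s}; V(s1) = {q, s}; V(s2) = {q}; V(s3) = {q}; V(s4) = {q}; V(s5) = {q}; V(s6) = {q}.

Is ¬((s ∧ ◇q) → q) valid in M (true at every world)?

No

Let φ = ¬((s ∧ ◇q) → q). Evaluate φ at each world:
  s0 (successors {s0, s1, s2, s3, s4, s5, s6}): φ is false.
  s1 (successors {s1, s2, s5}): φ is false.
  s2 (successors {s1, s2, s5, s6}): φ is false.
  s3 (successors {s0, s2, s3, s4, s5, s6}): φ is false.
  s4 (successors {s0, s3, s4, s5, s6}): φ is false.
  s5 (successors {s1, s3, s4, s5}): φ is false.
  s6 (successors {s5, s6}): φ is false.
Detail at s0 (counterexample):
  At s0: (s ∧ ◇q) → q is true, so ¬((s ∧ ◇q) → q) is false.
    At s0: s ∧ ◇q is true, q is true, so (s ∧ ◇q) → q is true.
      At s0: s is true, ◇q is true, so s ∧ ◇q is true.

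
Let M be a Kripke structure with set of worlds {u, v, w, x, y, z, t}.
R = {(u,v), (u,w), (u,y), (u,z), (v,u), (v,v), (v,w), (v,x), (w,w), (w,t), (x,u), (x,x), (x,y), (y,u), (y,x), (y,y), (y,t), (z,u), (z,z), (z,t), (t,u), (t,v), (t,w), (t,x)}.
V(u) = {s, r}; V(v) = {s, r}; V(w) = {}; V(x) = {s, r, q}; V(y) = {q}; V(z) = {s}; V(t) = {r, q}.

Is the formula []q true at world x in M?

No

At x: []q requires q at every successor {u, x, y}.
  q fails at u, so []q is false at x.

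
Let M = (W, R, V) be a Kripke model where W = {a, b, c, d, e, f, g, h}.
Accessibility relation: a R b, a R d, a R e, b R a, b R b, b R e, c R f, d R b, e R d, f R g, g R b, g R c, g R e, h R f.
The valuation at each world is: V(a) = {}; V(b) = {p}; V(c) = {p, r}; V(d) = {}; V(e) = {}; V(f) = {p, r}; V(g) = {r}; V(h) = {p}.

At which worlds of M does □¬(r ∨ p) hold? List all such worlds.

e

Let φ = □¬(r ∨ p). Evaluate φ at each world:
  a (successors {b, d, e}): φ is false.
  b (successors {a, b, e}): φ is false.
  c (successors {f}): φ is false.
  d (successors {b}): φ is false.
  e (successors {d}): φ is true.
  f (successors {g}): φ is false.
  g (successors {b, c, e}): φ is false.
  h (successors {f}): φ is false.
For instance, at e:
  At e: □¬(r ∨ p) requires ¬(r ∨ p) at every successor {d}.
    At d: ¬(r ∨ p) is true.
  So □¬(r ∨ p) is true at e.
Satisfying worlds: {e}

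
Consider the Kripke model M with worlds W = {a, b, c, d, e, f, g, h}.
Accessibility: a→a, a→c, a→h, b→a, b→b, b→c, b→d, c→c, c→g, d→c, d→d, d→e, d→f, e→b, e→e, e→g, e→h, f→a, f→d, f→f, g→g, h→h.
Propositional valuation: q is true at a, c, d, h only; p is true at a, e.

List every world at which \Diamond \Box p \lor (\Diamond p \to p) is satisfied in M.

a, c, e, g, h

Let φ = \Diamond \Box p \lor (\Diamond p \to p). Evaluate φ at each world:
  a (successors {a, c, h}): φ is true.
  b (successors {a, b, c, d}): φ is false.
  c (successors {c, g}): φ is true.
  d (successors {c, d, e, f}): φ is false.
  e (successors {b, e, g, h}): φ is true.
  f (successors {a, d, f}): φ is false.
  g (successors {g}): φ is true.
  h (successors {h}): φ is true.
For instance, at d:
  At d: \Diamond \Box p is false, \Diamond p \to p is false, so \Diamond \Box p \lor (\Diamond p \to p) is false.
    At d: \Diamond \Box p requires \Box p at some successor in {c, d, e, f}.
      At c: \Box p is false.
      At d: \Box p is false.
      At e: \Box p is false.
      At f: \Box p is false.
    So \Diamond \Box p is false at d.
    At d: \Diamond p is true, p is false, so \Diamond p \to p is false.
      At d: \Diamond p requires p at some successor in {c, d, e, f}.
        p holds at e, so \Diamond p is true at d.
Satisfying worlds: {a, c, e, g, h}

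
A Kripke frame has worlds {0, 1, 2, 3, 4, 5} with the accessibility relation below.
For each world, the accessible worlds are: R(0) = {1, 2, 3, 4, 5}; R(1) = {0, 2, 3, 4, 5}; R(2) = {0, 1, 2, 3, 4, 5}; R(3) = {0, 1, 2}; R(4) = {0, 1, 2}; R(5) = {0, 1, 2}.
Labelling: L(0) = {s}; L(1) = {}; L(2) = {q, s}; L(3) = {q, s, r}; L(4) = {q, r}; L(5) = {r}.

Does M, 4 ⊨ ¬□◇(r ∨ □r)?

No

At 4: □◇(r ∨ □r) is true, so ¬□◇(r ∨ □r) is false.
  At 4: □◇(r ∨ □r) requires ◇(r ∨ □r) at every successor {0, 1, 2}.
      At 0: ◇(r ∨ □r) requires r ∨ □r at some successor in {1, 2, 3, 4, 5}.
        r ∨ □r holds at 3, so ◇(r ∨ □r) is true at 0.
      At 1: ◇(r ∨ □r) requires r ∨ □r at some successor in {0, 2, 3, 4, 5}.
        r ∨ □r holds at 3, so ◇(r ∨ □r) is true at 1.
      At 2: ◇(r ∨ □r) requires r ∨ □r at some successor in {0, 1, 2, 3, 4, 5}.
        r ∨ □r holds at 3, so ◇(r ∨ □r) is true at 2.
  So □◇(r ∨ □r) is true at 4.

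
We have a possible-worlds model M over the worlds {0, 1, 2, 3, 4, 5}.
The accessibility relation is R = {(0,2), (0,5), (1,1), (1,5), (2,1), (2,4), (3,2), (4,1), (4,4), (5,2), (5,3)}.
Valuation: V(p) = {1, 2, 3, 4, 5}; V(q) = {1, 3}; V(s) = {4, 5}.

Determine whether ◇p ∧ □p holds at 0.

At 0: ◇p is true, □p is true, so ◇p ∧ □p is true.
  At 0: ◇p requires p at some successor in {2, 5}.
    p holds at 2, so ◇p is true at 0.
  At 0: □p requires p at every successor {2, 5}.
    At 2: p is true.
    At 5: p is true.
  So □p is true at 0.

Yes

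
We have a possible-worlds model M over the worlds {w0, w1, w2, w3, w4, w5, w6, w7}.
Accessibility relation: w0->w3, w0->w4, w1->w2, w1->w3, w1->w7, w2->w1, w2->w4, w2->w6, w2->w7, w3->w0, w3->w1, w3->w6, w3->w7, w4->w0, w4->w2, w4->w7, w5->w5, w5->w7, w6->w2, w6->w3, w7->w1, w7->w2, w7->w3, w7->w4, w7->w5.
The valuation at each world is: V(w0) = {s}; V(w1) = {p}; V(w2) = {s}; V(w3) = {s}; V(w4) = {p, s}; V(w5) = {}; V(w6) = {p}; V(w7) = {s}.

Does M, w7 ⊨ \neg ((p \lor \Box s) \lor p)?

Yes

Recall that \Box ψ holds at a world iff ψ holds at every accessible world, and \Diamond ψ holds iff ψ holds at some accessible world.
At w7: (p \lor \Box s) \lor p is false, so \neg ((p \lor \Box s) \lor p) is true.
  At w7: p \lor \Box s is false, p is false, so (p \lor \Box s) \lor p is false.
    At w7: p is false, \Box s is false, so p \lor \Box s is false.
      At w7: \Box s requires s at every successor {w1, w2, w3, w4, w5}.
        s fails at w1, so \Box s is false at w7.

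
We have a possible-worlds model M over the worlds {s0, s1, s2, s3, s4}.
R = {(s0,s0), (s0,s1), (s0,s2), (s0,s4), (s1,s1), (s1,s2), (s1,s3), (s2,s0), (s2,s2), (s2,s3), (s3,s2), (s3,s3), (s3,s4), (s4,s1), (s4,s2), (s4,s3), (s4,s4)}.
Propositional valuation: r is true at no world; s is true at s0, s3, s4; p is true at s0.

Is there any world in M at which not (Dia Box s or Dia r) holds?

Let φ = not (Dia Box s or Dia r). Evaluate φ at each world:
  s0 (successors {s0, s1, s2, s4}): φ is true.
  s1 (successors {s1, s2, s3}): φ is true.
  s2 (successors {s0, s2, s3}): φ is true.
  s3 (successors {s2, s3, s4}): φ is true.
  s4 (successors {s1, s2, s3, s4}): φ is true.
Detail at s0 (witness):
  At s0: Dia Box s or Dia r is false, so not (Dia Box s or Dia r) is true.
    At s0: Dia Box s is false, Dia r is false, so Dia Box s or Dia r is false.
      At s0: Dia Box s requires Box s at some successor in {s0, s1, s2, s4}.
        At s0: Box s is false.
        At s1: Box s is false.
        At s2: Box s is false.
        At s4: Box s is false.
      So Dia Box s is false at s0.
      At s0: Dia r requires r at some successor in {s0, s1, s2, s4}.
        At s0: r is false.
        At s1: r is false.
        At s2: r is false.
        At s4: r is false.
      So Dia r is false at s0.

Yes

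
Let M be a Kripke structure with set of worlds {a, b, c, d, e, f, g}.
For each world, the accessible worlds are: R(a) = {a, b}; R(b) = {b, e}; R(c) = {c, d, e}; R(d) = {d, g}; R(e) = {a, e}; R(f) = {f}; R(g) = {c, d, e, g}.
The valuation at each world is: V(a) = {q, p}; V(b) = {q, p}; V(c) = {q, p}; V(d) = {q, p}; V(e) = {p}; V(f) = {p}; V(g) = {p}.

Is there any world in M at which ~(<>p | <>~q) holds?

No

Let φ = ~(<>p | <>~q). Evaluate φ at each world:
  a (successors {a, b}): φ is false.
  b (successors {b, e}): φ is false.
  c (successors {c, d, e}): φ is false.
  d (successors {d, g}): φ is false.
  e (successors {a, e}): φ is false.
  f (successors {f}): φ is false.
  g (successors {c, d, e, g}): φ is false.
For instance, at c:
  At c: <>p | <>~q is true, so ~(<>p | <>~q) is false.
    At c: <>p is true, <>~q is true, so <>p | <>~q is true.
      At c: <>p requires p at some successor in {c, d, e}.
        p holds at c, so <>p is true at c.
      At c: <>~q requires ~q at some successor in {c, d, e}.
        ~q holds at e, so <>~q is true at c.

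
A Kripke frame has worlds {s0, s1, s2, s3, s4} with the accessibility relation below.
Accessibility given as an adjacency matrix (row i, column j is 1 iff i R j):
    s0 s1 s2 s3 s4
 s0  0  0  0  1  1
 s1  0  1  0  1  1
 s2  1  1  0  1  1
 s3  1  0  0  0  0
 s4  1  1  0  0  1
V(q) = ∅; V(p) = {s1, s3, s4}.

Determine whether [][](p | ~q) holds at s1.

At s1: [][](p | ~q) requires [](p | ~q) at every successor {s1, s3, s4}.
    At s1: [](p | ~q) requires p | ~q at every successor {s1, s3, s4}.
      At s1: p | ~q is true.
      At s3: p | ~q is true.
      At s4: p | ~q is true.
    So [](p | ~q) is true at s1.
    At s3: [](p | ~q) requires p | ~q at every successor {s0}.
      At s0: p | ~q is true.
    So [](p | ~q) is true at s3.
    At s4: [](p | ~q) requires p | ~q at every successor {s0, s1, s4}.
      At s0: p | ~q is true.
      At s1: p | ~q is true.
      At s4: p | ~q is true.
    So [](p | ~q) is true at s4.
So [][](p | ~q) is true at s1.

Yes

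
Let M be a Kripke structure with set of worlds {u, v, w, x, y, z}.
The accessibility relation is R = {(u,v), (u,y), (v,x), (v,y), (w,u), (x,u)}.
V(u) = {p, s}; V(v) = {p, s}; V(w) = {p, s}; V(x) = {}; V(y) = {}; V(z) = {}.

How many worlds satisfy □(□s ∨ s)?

Let φ = □(□s ∨ s). Evaluate φ at each world:
  u (successors {v, y}): φ is true.
  v (successors {x, y}): φ is true.
  w (successors {u}): φ is true.
  x (successors {u}): φ is true.
  y (successors ∅): φ is true.
  z (successors ∅): φ is true.
For instance, at x:
  At x: □(□s ∨ s) requires □s ∨ s at every successor {u}.
      At u: □s is false, s is true, so □s ∨ s is true.
  So □(□s ∨ s) is true at x.
Satisfying worlds: {u, v, w, x, y, z}

6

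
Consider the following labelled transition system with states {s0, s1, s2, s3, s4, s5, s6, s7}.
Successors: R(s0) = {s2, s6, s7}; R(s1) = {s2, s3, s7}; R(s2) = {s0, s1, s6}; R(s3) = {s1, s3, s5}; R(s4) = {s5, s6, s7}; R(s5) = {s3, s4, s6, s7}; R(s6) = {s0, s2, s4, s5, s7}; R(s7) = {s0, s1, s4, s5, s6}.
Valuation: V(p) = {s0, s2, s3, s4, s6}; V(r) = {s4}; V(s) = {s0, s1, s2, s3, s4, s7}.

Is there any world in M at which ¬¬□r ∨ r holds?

Yes

Recall that □ψ holds at a world iff ψ holds at every accessible world, and ◇ψ holds iff ψ holds at some accessible world.
Let φ = ¬¬□r ∨ r. Evaluate φ at each world:
  s0 (successors {s2, s6, s7}): φ is false.
  s1 (successors {s2, s3, s7}): φ is false.
  s2 (successors {s0, s1, s6}): φ is false.
  s3 (successors {s1, s3, s5}): φ is false.
  s4 (successors {s5, s6, s7}): φ is true.
  s5 (successors {s3, s4, s6, s7}): φ is false.
  s6 (successors {s0, s2, s4, s5, s7}): φ is false.
  s7 (successors {s0, s1, s4, s5, s6}): φ is false.
Detail at s4 (witness):
  At s4: ¬¬□r is false, r is true, so ¬¬□r ∨ r is true.
    At s4: ¬□r is true, so ¬¬□r is false.
      At s4: □r is false, so ¬□r is true.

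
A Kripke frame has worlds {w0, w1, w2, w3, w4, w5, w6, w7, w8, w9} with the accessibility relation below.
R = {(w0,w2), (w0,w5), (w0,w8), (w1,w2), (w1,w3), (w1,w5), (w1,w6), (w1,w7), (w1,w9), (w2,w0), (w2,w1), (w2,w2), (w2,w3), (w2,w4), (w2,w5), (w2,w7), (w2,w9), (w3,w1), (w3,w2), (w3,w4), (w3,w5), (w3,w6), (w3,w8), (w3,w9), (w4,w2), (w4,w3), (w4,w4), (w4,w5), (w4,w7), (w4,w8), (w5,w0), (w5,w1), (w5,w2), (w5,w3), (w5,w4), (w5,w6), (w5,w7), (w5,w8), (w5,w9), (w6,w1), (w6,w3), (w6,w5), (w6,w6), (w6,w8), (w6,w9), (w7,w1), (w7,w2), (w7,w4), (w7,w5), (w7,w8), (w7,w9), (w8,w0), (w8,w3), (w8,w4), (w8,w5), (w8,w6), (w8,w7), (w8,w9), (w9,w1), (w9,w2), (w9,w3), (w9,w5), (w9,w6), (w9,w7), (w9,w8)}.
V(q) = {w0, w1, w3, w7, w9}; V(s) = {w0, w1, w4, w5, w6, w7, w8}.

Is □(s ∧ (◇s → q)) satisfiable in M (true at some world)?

No

Let φ = □(s ∧ (◇s → q)). Evaluate φ at each world:
  w0 (successors {w2, w5, w8}): φ is false.
  w1 (successors {w2, w3, w5, w6, w7, w9}): φ is false.
  w2 (successors {w0, w1, w2, w3, w4, w5, w7, w9}): φ is false.
  w3 (successors {w1, w2, w4, w5, w6, w8, w9}): φ is false.
  w4 (successors {w2, w3, w4, w5, w7, w8}): φ is false.
  w5 (successors {w0, w1, w2, w3, w4, w6, w7, w8, w9}): φ is false.
  w6 (successors {w1, w3, w5, w6, w8, w9}): φ is false.
  w7 (successors {w1, w2, w4, w5, w8, w9}): φ is false.
  w8 (successors {w0, w3, w4, w5, w6, w7, w9}): φ is false.
  w9 (successors {w1, w2, w3, w5, w6, w7, w8}): φ is false.
For instance, at w0:
  At w0: □(s ∧ (◇s → q)) requires s ∧ (◇s → q) at every successor {w2, w5, w8}.
    s ∧ (◇s → q) fails at w2, so □(s ∧ (◇s → q)) is false at w0.
      At w2: s is false, ◇s → q is false, so s ∧ (◇s → q) is false.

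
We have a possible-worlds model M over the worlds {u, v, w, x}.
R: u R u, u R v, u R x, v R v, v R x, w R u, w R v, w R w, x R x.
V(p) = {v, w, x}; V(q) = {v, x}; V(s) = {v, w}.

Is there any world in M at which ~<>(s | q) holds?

Let φ = ~<>(s | q). Evaluate φ at each world:
  u (successors {u, v, x}): φ is false.
  v (successors {v, x}): φ is false.
  w (successors {u, v, w}): φ is false.
  x (successors {x}): φ is false.
For instance, at u:
  At u: <>(s | q) is true, so ~<>(s | q) is false.
    At u: <>(s | q) requires s | q at some successor in {u, v, x}.
      s | q holds at v, so <>(s | q) is true at u.

No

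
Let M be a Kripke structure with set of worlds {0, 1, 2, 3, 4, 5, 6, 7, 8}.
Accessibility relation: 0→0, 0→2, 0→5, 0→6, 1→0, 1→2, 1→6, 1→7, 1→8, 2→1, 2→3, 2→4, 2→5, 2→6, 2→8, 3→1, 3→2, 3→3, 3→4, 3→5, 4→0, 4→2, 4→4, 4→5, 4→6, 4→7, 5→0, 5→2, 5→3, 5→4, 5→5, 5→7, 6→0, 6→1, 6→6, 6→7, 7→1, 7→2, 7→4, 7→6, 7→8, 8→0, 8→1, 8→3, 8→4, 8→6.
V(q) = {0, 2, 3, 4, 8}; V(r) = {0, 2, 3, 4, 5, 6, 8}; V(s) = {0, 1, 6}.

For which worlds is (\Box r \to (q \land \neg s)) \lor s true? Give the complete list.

Let φ = (\Box r \to (q \land \neg s)) \lor s. Evaluate φ at each world:
  0 (successors {0, 2, 5, 6}): φ is true.
  1 (successors {0, 2, 6, 7, 8}): φ is true.
  2 (successors {1, 3, 4, 5, 6, 8}): φ is true.
  3 (successors {1, 2, 3, 4, 5}): φ is true.
  4 (successors {0, 2, 4, 5, 6, 7}): φ is true.
  5 (successors {0, 2, 3, 4, 5, 7}): φ is true.
  6 (successors {0, 1, 6, 7}): φ is true.
  7 (successors {1, 2, 4, 6, 8}): φ is true.
  8 (successors {0, 1, 3, 4, 6}): φ is true.
For instance, at 3:
  At 3: \Box r \to (q \land \neg s) is true, s is false, so (\Box r \to (q \land \neg s)) \lor s is true.
    At 3: \Box r is false, q \land \neg s is true, so \Box r \to (q \land \neg s) is true.
      At 3: \Box r requires r at every successor {1, 2, 3, 4, 5}.
        r fails at 1, so \Box r is false at 3.
Satisfying worlds: {0, 1, 2, 3, 4, 5, 6, 7, 8}

0, 1, 2, 3, 4, 5, 6, 7, 8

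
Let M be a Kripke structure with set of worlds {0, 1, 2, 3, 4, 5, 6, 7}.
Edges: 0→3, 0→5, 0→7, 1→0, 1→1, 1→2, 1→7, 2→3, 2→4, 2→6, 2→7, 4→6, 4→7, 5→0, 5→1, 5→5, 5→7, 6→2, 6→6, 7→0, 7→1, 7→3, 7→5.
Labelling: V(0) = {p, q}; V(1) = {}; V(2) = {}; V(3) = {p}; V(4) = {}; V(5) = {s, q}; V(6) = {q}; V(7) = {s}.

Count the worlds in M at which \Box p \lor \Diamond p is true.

6

Let φ = \Box p \lor \Diamond p. Evaluate φ at each world:
  0 (successors {3, 5, 7}): φ is true.
  1 (successors {0, 1, 2, 7}): φ is true.
  2 (successors {3, 4, 6, 7}): φ is true.
  3 (successors ∅): φ is true.
  4 (successors {6, 7}): φ is false.
  5 (successors {0, 1, 5, 7}): φ is true.
  6 (successors {2, 6}): φ is false.
  7 (successors {0, 1, 3, 5}): φ is true.
For instance, at 4:
  At 4: \Box p is false, \Diamond p is false, so \Box p \lor \Diamond p is false.
    At 4: \Box p requires p at every successor {6, 7}.
      p fails at 6, so \Box p is false at 4.
    At 4: \Diamond p requires p at some successor in {6, 7}.
      At 6: p is false.
      At 7: p is false.
    So \Diamond p is false at 4.
Satisfying worlds: {0, 1, 2, 3, 5, 7}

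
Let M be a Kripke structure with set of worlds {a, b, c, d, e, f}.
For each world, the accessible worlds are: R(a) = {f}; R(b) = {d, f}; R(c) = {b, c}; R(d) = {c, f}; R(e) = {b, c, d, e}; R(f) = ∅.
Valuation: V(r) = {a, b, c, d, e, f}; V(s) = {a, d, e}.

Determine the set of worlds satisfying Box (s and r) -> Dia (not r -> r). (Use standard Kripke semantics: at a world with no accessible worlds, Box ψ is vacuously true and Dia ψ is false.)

Let φ = Box (s and r) -> Dia (not r -> r). Evaluate φ at each world:
  a (successors {f}): φ is true.
  b (successors {d, f}): φ is true.
  c (successors {b, c}): φ is true.
  d (successors {c, f}): φ is true.
  e (successors {b, c, d, e}): φ is true.
  f (successors ∅): φ is false.
For instance, at a:
  At a: Box (s and r) is false, Dia (not r -> r) is true, so Box (s and r) -> Dia (not r -> r) is true.
    At a: Box (s and r) requires s and r at every successor {f}.
      s and r fails at f, so Box (s and r) is false at a.
    At a: Dia (not r -> r) requires not r -> r at some successor in {f}.
      not r -> r holds at f, so Dia (not r -> r) is true at a.
Satisfying worlds: {a, b, c, d, e}

a, b, c, d, e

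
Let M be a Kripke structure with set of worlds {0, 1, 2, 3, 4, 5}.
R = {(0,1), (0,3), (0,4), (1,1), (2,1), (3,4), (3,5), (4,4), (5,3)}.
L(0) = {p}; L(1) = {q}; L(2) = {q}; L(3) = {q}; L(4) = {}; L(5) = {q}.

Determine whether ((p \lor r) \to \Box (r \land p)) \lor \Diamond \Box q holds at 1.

Yes

Recall that \Box ψ holds at a world iff ψ holds at every accessible world, and \Diamond ψ holds iff ψ holds at some accessible world.
At 1: (p \lor r) \to \Box (r \land p) is true, \Diamond \Box q is true, so ((p \lor r) \to \Box (r \land p)) \lor \Diamond \Box q is true.
  At 1: p \lor r is false, \Box (r \land p) is false, so (p \lor r) \to \Box (r \land p) is true.
    At 1: \Box (r \land p) requires r \land p at every successor {1}.
      r \land p fails at 1, so \Box (r \land p) is false at 1.
  At 1: \Diamond \Box q requires \Box q at some successor in {1}.
    \Box q holds at 1, so \Diamond \Box q is true at 1.
      At 1: \Box q requires q at every successor {1}.
        At 1: q is true.
      So \Box q is true at 1.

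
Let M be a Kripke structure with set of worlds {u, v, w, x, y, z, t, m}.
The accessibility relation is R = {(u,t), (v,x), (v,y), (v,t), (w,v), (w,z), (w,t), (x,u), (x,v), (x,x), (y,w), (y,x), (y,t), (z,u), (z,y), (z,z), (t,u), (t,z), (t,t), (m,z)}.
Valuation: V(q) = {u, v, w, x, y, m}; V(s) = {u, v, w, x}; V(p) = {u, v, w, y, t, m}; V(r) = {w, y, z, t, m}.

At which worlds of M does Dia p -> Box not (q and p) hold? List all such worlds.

u, m

Recall that Box ψ holds at a world iff ψ holds at every accessible world, and Dia ψ holds iff ψ holds at some accessible world.
Let φ = Dia p -> Box not (q and p). Evaluate φ at each world:
  u (successors {t}): φ is true.
  v (successors {x, y, t}): φ is false.
  w (successors {v, z, t}): φ is false.
  x (successors {u, v, x}): φ is false.
  y (successors {w, x, t}): φ is false.
  z (successors {u, y, z}): φ is false.
  t (successors {u, z, t}): φ is false.
  m (successors {z}): φ is true.
For instance, at v:
  At v: Dia p is true, Box not (q and p) is false, so Dia p -> Box not (q and p) is false.
    At v: Dia p requires p at some successor in {x, y, t}.
      p holds at y, so Dia p is true at v.
    At v: Box not (q and p) requires not (q and p) at every successor {x, y, t}.
      not (q and p) fails at y, so Box not (q and p) is false at v.
Satisfying worlds: {u, m}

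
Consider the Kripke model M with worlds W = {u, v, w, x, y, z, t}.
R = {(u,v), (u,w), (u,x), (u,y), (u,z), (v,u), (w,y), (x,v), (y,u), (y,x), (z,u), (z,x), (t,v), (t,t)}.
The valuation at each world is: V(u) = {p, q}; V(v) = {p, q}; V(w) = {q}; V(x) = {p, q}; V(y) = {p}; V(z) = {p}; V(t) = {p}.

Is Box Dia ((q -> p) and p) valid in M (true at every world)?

Yes

Let φ = Box Dia ((q -> p) and p). Evaluate φ at each world:
  u (successors {v, w, x, y, z}): φ is true.
  v (successors {u}): φ is true.
  w (successors {y}): φ is true.
  x (successors {v}): φ is true.
  y (successors {u, x}): φ is true.
  z (successors {u, x}): φ is true.
  t (successors {v, t}): φ is true.
For instance, at z:
  At z: Box Dia ((q -> p) and p) requires Dia ((q -> p) and p) at every successor {u, x}.
      At u: Dia ((q -> p) and p) requires (q -> p) and p at some successor in {v, w, x, y, z}.
        (q -> p) and p holds at v, so Dia ((q -> p) and p) is true at u.
      At x: Dia ((q -> p) and p) requires (q -> p) and p at some successor in {v}.
        (q -> p) and p holds at v, so Dia ((q -> p) and p) is true at x.
  So Box Dia ((q -> p) and p) is true at z.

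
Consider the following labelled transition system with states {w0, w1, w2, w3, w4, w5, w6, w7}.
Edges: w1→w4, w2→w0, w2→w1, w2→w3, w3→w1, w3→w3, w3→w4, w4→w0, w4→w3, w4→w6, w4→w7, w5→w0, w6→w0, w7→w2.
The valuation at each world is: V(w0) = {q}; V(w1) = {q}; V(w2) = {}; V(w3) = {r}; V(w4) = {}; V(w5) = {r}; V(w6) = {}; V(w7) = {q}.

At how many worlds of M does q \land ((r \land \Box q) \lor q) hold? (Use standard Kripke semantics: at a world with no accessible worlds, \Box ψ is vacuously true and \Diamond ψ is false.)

3

Let φ = q \land ((r \land \Box q) \lor q). Evaluate φ at each world:
  w0 (successors ∅): φ is true.
  w1 (successors {w4}): φ is true.
  w2 (successors {w0, w1, w3}): φ is false.
  w3 (successors {w1, w3, w4}): φ is false.
  w4 (successors {w0, w3, w6, w7}): φ is false.
  w5 (successors {w0}): φ is false.
  w6 (successors {w0}): φ is false.
  w7 (successors {w2}): φ is true.
For instance, at w1:
  At w1: q is true, (r \land \Box q) \lor q is true, so q \land ((r \land \Box q) \lor q) is true.
    At w1: r \land \Box q is false, q is true, so (r \land \Box q) \lor q is true.
      At w1: r is false, \Box q is false, so r \land \Box q is false.
Satisfying worlds: {w0, w1, w7}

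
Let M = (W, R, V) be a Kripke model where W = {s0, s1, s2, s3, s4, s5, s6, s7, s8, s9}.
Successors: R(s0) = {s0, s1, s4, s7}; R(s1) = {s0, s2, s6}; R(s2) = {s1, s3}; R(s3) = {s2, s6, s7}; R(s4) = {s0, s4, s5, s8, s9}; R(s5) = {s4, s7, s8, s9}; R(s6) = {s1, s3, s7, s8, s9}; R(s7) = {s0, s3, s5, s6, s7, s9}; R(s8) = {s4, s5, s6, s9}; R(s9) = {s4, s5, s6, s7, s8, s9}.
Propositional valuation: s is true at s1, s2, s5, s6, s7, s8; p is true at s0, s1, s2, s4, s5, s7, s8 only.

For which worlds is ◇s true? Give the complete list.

Recall that ◇ψ holds at a world iff ψ holds at some accessible world.
Let φ = ◇s. Evaluate φ at each world:
  s0 (successors {s0, s1, s4, s7}): φ is true.
  s1 (successors {s0, s2, s6}): φ is true.
  s2 (successors {s1, s3}): φ is true.
  s3 (successors {s2, s6, s7}): φ is true.
  s4 (successors {s0, s4, s5, s8, s9}): φ is true.
  s5 (successors {s4, s7, s8, s9}): φ is true.
  s6 (successors {s1, s3, s7, s8, s9}): φ is true.
  s7 (successors {s0, s3, s5, s6, s7, s9}): φ is true.
  s8 (successors {s4, s5, s6, s9}): φ is true.
  s9 (successors {s4, s5, s6, s7, s8, s9}): φ is true.
For instance, at s0:
  At s0: ◇s requires s at some successor in {s0, s1, s4, s7}.
    s holds at s1, so ◇s is true at s0.
Satisfying worlds: {s0, s1, s2, s3, s4, s5, s6, s7, s8, s9}

s0, s1, s2, s3, s4, s5, s6, s7, s8, s9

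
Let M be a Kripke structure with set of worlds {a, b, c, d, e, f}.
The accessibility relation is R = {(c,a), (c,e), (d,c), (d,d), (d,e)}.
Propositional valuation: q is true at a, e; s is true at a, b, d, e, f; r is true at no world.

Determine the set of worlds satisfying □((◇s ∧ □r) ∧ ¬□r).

a, b, e, f

Recall that □ψ holds at a world iff ψ holds at every accessible world, and ◇ψ holds iff ψ holds at some accessible world.
Let φ = □((◇s ∧ □r) ∧ ¬□r). Evaluate φ at each world:
  a (successors ∅): φ is true.
  b (successors ∅): φ is true.
  c (successors {a, e}): φ is false.
  d (successors {c, d, e}): φ is false.
  e (successors ∅): φ is true.
  f (successors ∅): φ is true.
For instance, at c:
  At c: □((◇s ∧ □r) ∧ ¬□r) requires (◇s ∧ □r) ∧ ¬□r at every successor {a, e}.
    (◇s ∧ □r) ∧ ¬□r fails at a, so □((◇s ∧ □r) ∧ ¬□r) is false at c.
      At a: ◇s ∧ □r is false, ¬□r is false, so (◇s ∧ □r) ∧ ¬□r is false.
Satisfying worlds: {a, b, e, f}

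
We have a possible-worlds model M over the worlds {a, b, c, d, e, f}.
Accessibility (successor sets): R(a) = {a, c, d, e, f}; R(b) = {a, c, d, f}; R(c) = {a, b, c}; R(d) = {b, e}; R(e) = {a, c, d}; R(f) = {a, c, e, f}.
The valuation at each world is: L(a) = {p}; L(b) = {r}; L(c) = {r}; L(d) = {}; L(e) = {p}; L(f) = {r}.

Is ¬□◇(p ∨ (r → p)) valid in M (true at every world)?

No

Recall that □ψ holds at a world iff ψ holds at every accessible world, and ◇ψ holds iff ψ holds at some accessible world.
Let φ = ¬□◇(p ∨ (r → p)). Evaluate φ at each world:
  a (successors {a, c, d, e, f}): φ is false.
  b (successors {a, c, d, f}): φ is false.
  c (successors {a, b, c}): φ is false.
  d (successors {b, e}): φ is false.
  e (successors {a, c, d}): φ is false.
  f (successors {a, c, e, f}): φ is false.
Detail at a (counterexample):
  At a: □◇(p ∨ (r → p)) is true, so ¬□◇(p ∨ (r → p)) is false.
    At a: □◇(p ∨ (r → p)) requires ◇(p ∨ (r → p)) at every successor {a, c, d, e, f}.
      At a: ◇(p ∨ (r → p)) is true.
      At c: ◇(p ∨ (r → p)) is true.
      At d: ◇(p ∨ (r → p)) is true.
      At e: ◇(p ∨ (r → p)) is true.
      At f: ◇(p ∨ (r → p)) is true.
    So □◇(p ∨ (r → p)) is true at a.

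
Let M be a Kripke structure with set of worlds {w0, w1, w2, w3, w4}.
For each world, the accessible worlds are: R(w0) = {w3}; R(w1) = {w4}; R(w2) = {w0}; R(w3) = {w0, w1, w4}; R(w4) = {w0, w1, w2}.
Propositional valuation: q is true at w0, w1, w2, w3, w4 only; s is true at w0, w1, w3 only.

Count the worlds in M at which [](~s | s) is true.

Let φ = [](~s | s). Evaluate φ at each world:
  w0 (successors {w3}): φ is true.
  w1 (successors {w4}): φ is true.
  w2 (successors {w0}): φ is true.
  w3 (successors {w0, w1, w4}): φ is true.
  w4 (successors {w0, w1, w2}): φ is true.
For instance, at w2:
  At w2: [](~s | s) requires ~s | s at every successor {w0}.
    At w0: ~s | s is true.
  So [](~s | s) is true at w2.
Satisfying worlds: {w0, w1, w2, w3, w4}

5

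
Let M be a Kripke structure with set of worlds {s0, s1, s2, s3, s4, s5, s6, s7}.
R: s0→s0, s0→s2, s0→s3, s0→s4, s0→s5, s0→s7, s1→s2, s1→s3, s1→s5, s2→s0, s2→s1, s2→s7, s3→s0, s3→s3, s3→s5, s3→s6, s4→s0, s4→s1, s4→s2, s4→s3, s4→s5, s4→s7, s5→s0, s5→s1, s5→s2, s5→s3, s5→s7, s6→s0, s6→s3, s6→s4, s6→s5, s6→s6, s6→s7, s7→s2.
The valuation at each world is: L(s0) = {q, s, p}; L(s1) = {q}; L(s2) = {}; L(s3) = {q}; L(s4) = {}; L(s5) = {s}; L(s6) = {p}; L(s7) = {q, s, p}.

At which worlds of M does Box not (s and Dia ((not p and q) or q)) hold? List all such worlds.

Let φ = Box not (s and Dia ((not p and q) or q)). Evaluate φ at each world:
  s0 (successors {s0, s2, s3, s4, s5, s7}): φ is false.
  s1 (successors {s2, s3, s5}): φ is false.
  s2 (successors {s0, s1, s7}): φ is false.
  s3 (successors {s0, s3, s5, s6}): φ is false.
  s4 (successors {s0, s1, s2, s3, s5, s7}): φ is false.
  s5 (successors {s0, s1, s2, s3, s7}): φ is false.
  s6 (successors {s0, s3, s4, s5, s6, s7}): φ is false.
  s7 (successors {s2}): φ is true.
For instance, at s2:
  At s2: Box not (s and Dia ((not p and q) or q)) requires not (s and Dia ((not p and q) or q)) at every successor {s0, s1, s7}.
    not (s and Dia ((not p and q) or q)) fails at s0, so Box not (s and Dia ((not p and q) or q)) is false at s2.
      At s0: s and Dia ((not p and q) or q) is true, so not (s and Dia ((not p and q) or q)) is false.
Satisfying worlds: {s7}

s7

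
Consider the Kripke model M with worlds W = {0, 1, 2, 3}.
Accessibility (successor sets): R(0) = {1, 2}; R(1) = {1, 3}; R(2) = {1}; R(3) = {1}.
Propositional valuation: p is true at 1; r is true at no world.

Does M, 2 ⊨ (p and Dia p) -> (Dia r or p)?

At 2: p and Dia p is false, Dia r or p is false, so (p and Dia p) -> (Dia r or p) is true.
  At 2: p is false, Dia p is true, so p and Dia p is false.
    At 2: Dia p requires p at some successor in {1}.
      p holds at 1, so Dia p is true at 2.
  At 2: Dia r is false, p is false, so Dia r or p is false.
    At 2: Dia r requires r at some successor in {1}.
      At 1: r is false.
    So Dia r is false at 2.

Yes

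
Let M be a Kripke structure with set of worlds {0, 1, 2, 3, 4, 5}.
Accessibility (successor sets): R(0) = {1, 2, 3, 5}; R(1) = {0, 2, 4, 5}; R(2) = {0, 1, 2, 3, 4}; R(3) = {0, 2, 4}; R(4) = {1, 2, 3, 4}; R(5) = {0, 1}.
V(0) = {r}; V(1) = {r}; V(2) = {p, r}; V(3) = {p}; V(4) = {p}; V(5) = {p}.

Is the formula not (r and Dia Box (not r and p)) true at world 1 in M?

At 1: r and Dia Box (not r and p) is false, so not (r and Dia Box (not r and p)) is true.
  At 1: r is true, Dia Box (not r and p) is false, so r and Dia Box (not r and p) is false.
    At 1: Dia Box (not r and p) requires Box (not r and p) at some successor in {0, 2, 4, 5}.
      At 0: Box (not r and p) is false.
      At 2: Box (not r and p) is false.
      At 4: Box (not r and p) is false.
      At 5: Box (not r and p) is false.
    So Dia Box (not r and p) is false at 1.

Yes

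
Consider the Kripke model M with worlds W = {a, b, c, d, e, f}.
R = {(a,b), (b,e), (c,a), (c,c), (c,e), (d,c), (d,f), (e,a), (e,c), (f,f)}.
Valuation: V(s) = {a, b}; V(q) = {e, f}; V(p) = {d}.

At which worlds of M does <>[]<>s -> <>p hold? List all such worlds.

Let φ = <>[]<>s -> <>p. Evaluate φ at each world:
  a (successors {b}): φ is false.
  b (successors {e}): φ is false.
  c (successors {a, c, e}): φ is false.
  d (successors {c, f}): φ is false.
  e (successors {a, c}): φ is false.
  f (successors {f}): φ is true.
For instance, at c:
  At c: <>[]<>s is true, <>p is false, so <>[]<>s -> <>p is false.
    At c: <>[]<>s requires []<>s at some successor in {a, c, e}.
      []<>s holds at c, so <>[]<>s is true at c.
    At c: <>p requires p at some successor in {a, c, e}.
      At a: p is false.
      At c: p is false.
      At e: p is false.
    So <>p is false at c.
Satisfying worlds: {f}

f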